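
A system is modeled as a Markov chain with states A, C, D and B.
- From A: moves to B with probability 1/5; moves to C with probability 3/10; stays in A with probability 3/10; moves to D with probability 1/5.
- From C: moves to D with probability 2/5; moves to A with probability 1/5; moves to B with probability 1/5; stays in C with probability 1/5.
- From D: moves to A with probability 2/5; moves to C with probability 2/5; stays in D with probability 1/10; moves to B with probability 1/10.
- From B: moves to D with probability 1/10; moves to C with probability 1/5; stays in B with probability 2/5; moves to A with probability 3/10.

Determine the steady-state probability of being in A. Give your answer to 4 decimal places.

Let the stationary distribution be π with π = πP and π_1 + π_2 + π_3 + π_4 = 1.
π_1 = 0.3·π_1 + 0.2·π_2 + 0.4·π_3 + 0.3·π_4
π_2 = 0.3·π_1 + 0.2·π_2 + 0.4·π_3 + 0.2·π_4
π_3 = 0.2·π_1 + 0.4·π_2 + 0.1·π_3 + 0.1·π_4
Solving with the normalization constraint gives π = (0.2939, 0.2716, 0.2109, 0.2236).
So the stationary probability of A is 0.2939.

0.2939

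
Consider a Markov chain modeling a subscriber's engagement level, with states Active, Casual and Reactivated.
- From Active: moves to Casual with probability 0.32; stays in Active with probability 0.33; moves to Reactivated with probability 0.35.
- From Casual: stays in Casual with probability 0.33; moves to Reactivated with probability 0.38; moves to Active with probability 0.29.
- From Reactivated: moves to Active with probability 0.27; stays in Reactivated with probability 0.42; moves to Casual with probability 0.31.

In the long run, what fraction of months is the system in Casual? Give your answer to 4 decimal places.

Let the stationary distribution be π with π = πP and π_1 + π_2 + π_3 = 1.
π_1 = 0.33·π_1 + 0.29·π_2 + 0.27·π_3
π_2 = 0.32·π_1 + 0.33·π_2 + 0.31·π_3
Solving with the normalization constraint gives π = (0.2940, 0.3193, 0.3866).
So the stationary probability of Casual is 0.3193.

0.3193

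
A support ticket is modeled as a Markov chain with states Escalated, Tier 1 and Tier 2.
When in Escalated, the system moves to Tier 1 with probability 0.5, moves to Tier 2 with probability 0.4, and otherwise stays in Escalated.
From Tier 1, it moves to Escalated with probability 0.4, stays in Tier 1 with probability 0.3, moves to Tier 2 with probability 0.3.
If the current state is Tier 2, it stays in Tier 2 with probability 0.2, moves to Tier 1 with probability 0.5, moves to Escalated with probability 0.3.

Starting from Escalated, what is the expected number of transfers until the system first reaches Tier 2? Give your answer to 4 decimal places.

2.7907

Let t(s) be the expected number of transfers to first reach Tier 2 from state s, with t(Tier 2) = 0. Conditioning on the first transfer:
t(Escalated) = 1 + 0.1·t(Escalated) + 0.5·t(Tier 1)
t(Tier 1) = 1 + 0.4·t(Escalated) + 0.3·t(Tier 1)
Solving: t(Escalated) = 2.7907, t(Tier 1) = 3.0233.
Expected transfers from Escalated to Tier 2: 2.7907.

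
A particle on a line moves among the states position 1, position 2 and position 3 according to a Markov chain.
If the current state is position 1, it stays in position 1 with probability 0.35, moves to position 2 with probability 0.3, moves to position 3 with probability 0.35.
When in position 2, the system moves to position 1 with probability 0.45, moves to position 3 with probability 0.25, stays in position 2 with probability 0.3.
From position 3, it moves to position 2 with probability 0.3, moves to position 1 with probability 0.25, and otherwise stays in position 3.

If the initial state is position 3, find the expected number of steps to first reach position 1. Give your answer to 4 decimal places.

Let t(s) be the expected number of steps to first reach position 1 from state s, with t(position 1) = 0. Conditioning on the first step:
t(position 2) = 1 + 0.3·t(position 2) + 0.25·t(position 3)
t(position 3) = 1 + 0.3·t(position 2) + 0.45·t(position 3)
Solving: t(position 2) = 2.5806, t(position 3) = 3.2258.
Expected steps from position 3 to position 1: 3.2258.

3.2258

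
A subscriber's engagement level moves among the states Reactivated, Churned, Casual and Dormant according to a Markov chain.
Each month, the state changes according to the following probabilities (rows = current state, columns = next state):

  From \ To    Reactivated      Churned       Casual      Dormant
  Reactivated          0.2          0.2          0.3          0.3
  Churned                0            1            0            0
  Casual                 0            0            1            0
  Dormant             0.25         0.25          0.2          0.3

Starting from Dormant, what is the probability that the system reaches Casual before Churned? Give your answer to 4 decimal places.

Let h(s) be the probability of absorption at Casual starting from transient state s. Then h(Casual) = 1 and h(Churned) = 0. By first-step analysis:
h(Reactivated) = 0.2·h(Reactivated) + 0.2·0 + 0.3·1 + 0.3·h(Dormant)
h(Dormant) = 0.25·h(Reactivated) + 0.25·0 + 0.2·1 + 0.3·h(Dormant)
Solving: h(Reactivated) = 0.5567, h(Dormant) = 0.4845.
Starting from Dormant, the probability is 0.4845.

0.4845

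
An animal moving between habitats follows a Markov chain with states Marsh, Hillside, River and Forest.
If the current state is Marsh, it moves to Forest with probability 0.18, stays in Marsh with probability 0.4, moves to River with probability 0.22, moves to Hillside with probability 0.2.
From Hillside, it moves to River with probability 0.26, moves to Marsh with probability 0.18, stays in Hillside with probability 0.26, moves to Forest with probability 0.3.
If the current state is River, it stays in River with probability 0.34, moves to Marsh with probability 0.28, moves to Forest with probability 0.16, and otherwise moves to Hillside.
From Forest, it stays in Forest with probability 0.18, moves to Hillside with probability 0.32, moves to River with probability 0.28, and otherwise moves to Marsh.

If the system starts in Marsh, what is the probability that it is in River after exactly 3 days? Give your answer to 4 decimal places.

Propagate the distribution vector 3 days from Marsh.
After 0 days: (1.0000, 0.0000, 0.0000, 0.0000)
After 1 day: (0.4000, 0.2000, 0.2200, 0.1800)
After 2 days: (0.2972, 0.2380, 0.2652, 0.1996)
After 3 days: (0.2799, 0.2435, 0.2733, 0.2033)
P(in River after 3 days) = 0.2733

0.2733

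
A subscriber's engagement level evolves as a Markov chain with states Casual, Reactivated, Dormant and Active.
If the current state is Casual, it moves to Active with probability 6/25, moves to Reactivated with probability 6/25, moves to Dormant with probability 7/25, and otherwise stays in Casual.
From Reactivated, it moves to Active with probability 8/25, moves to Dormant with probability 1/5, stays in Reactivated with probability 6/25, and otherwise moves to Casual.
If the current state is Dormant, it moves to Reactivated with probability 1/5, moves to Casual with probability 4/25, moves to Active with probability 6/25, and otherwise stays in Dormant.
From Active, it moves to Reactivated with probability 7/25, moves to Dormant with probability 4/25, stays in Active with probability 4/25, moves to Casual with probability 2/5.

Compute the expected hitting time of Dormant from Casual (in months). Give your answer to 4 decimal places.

4.3263

Let t(s) be the expected number of months to first reach Dormant from state s, with t(Dormant) = 0. Conditioning on the first month:
t(Casual) = 1 + 0.24·t(Casual) + 0.24·t(Reactivated) + 0.24·t(Active)
t(Reactivated) = 1 + 0.24·t(Casual) + 0.24·t(Reactivated) + 0.32·t(Active)
t(Active) = 1 + 0.4·t(Casual) + 0.28·t(Reactivated) + 0.16·t(Active)
Solving: t(Casual) = 4.3263, t(Reactivated) = 4.7120, t(Active) = 4.8213.
Expected months from Casual to Dormant: 4.3263.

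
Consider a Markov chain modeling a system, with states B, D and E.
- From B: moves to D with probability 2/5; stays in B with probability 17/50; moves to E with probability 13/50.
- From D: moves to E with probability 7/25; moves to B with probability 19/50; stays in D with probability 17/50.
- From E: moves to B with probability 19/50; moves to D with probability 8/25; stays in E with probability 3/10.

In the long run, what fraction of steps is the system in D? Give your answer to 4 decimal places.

Let the stationary distribution be π with π = πP and π_1 + π_2 + π_3 = 1.
π_1 = 0.34·π_1 + 0.38·π_2 + 0.38·π_3
π_2 = 0.4·π_1 + 0.34·π_2 + 0.32·π_3
Solving with the normalization constraint gives π = (0.3654, 0.3564, 0.2783).
So the stationary probability of D is 0.3564.

0.3564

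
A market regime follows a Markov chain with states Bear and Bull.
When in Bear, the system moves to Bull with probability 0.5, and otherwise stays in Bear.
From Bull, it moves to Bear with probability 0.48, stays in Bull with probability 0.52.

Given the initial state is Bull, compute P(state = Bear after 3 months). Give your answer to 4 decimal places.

0.4898

Propagate the distribution vector 3 months from Bull.
After 0 months: (0.0000, 1.0000)
After 1 month: (0.4800, 0.5200)
After 2 months: (0.4896, 0.5104)
After 3 months: (0.4898, 0.5102)
P(in Bear after 3 months) = 0.4898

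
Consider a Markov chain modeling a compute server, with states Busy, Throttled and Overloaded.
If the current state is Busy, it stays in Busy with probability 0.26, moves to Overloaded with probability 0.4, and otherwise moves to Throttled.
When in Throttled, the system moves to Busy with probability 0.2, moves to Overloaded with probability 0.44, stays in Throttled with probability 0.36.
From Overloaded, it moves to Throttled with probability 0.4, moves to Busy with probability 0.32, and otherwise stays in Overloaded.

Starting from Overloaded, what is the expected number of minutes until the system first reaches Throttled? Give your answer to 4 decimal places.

Let t(s) be the expected number of minutes to first reach Throttled from state s, with t(Throttled) = 0. Conditioning on the first minute:
t(Busy) = 1 + 0.26·t(Busy) + 0.4·t(Overloaded)
t(Overloaded) = 1 + 0.32·t(Busy) + 0.28·t(Overloaded)
Solving: t(Busy) = 2.7668, t(Overloaded) = 2.6186.
Expected minutes from Overloaded to Throttled: 2.6186.

2.6186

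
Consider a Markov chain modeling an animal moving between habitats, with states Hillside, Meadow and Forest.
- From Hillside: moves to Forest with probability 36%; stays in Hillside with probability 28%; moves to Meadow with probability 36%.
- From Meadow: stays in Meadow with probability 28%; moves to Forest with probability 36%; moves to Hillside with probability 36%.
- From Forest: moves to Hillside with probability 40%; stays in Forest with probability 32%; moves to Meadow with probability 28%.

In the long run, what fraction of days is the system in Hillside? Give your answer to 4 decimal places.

0.3462

Let the stationary distribution be π with π = πP and π_1 + π_2 + π_3 = 1.
π_1 = 0.28·π_1 + 0.36·π_2 + 0.4·π_3
π_2 = 0.36·π_1 + 0.28·π_2 + 0.28·π_3
Solving with the normalization constraint gives π = (0.3462, 0.3077, 0.3462).
So the stationary probability of Hillside is 0.3462.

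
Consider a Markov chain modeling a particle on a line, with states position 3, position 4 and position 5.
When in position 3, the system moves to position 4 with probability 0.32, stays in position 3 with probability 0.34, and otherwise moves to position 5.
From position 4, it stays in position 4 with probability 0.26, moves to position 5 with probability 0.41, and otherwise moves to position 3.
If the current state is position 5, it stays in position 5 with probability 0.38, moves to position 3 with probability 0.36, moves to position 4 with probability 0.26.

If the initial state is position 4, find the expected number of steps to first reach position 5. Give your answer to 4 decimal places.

2.5862

Let t(s) be the expected number of steps to first reach position 5 from state s, with t(position 5) = 0. Conditioning on the first step:
t(position 3) = 1 + 0.34·t(position 3) + 0.32·t(position 4)
t(position 4) = 1 + 0.33·t(position 3) + 0.26·t(position 4)
Solving: t(position 3) = 2.7691, t(position 4) = 2.5862.
Expected steps from position 4 to position 5: 2.5862.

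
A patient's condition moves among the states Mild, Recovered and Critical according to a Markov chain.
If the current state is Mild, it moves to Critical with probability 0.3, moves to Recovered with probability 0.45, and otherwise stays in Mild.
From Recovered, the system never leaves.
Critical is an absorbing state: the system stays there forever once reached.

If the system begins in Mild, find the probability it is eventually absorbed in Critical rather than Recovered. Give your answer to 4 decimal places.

0.4000

Let h(s) be the probability of absorption at Critical starting from transient state s. Then h(Critical) = 1 and h(Recovered) = 0. By first-step analysis:
h(Mild) = 0.25·h(Mild) + 0.45·0 + 0.3·1
Solving: h(Mild) = 0.4000.
Starting from Mild, the probability is 0.4000.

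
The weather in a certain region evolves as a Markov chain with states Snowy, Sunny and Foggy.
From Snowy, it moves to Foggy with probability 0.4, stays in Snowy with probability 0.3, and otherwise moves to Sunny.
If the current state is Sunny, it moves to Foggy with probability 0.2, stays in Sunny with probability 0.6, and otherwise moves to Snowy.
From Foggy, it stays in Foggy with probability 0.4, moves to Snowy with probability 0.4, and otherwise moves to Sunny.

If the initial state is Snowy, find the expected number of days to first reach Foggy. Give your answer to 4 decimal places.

Let t(s) be the expected number of days to first reach Foggy from state s, with t(Foggy) = 0. Conditioning on the first day:
t(Snowy) = 1 + 0.3·t(Snowy) + 0.3·t(Sunny)
t(Sunny) = 1 + 0.2·t(Snowy) + 0.6·t(Sunny)
Solving: t(Snowy) = 3.1818, t(Sunny) = 4.0909.
Expected days from Snowy to Foggy: 3.1818.

3.1818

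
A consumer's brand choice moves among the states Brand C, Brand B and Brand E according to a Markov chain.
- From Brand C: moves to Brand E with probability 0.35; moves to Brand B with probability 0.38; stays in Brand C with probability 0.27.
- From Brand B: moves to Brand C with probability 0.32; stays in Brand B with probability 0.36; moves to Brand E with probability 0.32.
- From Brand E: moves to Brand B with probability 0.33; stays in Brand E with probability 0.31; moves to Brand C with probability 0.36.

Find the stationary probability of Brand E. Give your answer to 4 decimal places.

0.3263

Let the stationary distribution be π with π = πP and π_1 + π_2 + π_3 = 1.
π_1 = 0.27·π_1 + 0.32·π_2 + 0.36·π_3
π_2 = 0.38·π_1 + 0.36·π_2 + 0.33·π_3
Solving with the normalization constraint gives π = (0.3172, 0.3566, 0.3263).
So the stationary probability of Brand E is 0.3263.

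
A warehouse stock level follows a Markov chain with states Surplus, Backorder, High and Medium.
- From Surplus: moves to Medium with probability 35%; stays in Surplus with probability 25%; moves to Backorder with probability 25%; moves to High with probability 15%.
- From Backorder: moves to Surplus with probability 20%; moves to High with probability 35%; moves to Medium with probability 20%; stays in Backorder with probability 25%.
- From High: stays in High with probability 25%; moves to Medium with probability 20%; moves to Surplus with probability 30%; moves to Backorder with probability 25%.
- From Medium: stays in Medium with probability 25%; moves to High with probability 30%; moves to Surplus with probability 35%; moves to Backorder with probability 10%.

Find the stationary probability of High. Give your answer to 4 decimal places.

Let the stationary distribution be π with π = πP and π_1 + π_2 + π_3 + π_4 = 1.
π_1 = 0.25·π_1 + 0.2·π_2 + 0.3·π_3 + 0.35·π_4
π_2 = 0.25·π_1 + 0.25·π_2 + 0.25·π_3 + 0.1·π_4
π_3 = 0.15·π_1 + 0.35·π_2 + 0.25·π_3 + 0.3·π_4
Solving with the normalization constraint gives π = (0.2777, 0.2118, 0.2561, 0.2544).
So the stationary probability of High is 0.2561.

0.2561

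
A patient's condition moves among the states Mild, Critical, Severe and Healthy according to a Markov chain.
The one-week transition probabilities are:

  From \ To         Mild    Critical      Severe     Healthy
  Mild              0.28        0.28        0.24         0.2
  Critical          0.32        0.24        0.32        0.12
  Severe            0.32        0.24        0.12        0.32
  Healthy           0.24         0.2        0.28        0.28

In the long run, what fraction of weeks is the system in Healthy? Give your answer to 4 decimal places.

Let the stationary distribution be π with π = πP and π_1 + π_2 + π_3 + π_4 = 1.
π_1 = 0.28·π_1 + 0.32·π_2 + 0.32·π_3 + 0.24·π_4
π_2 = 0.28·π_1 + 0.24·π_2 + 0.24·π_3 + 0.2·π_4
π_3 = 0.24·π_1 + 0.32·π_2 + 0.12·π_3 + 0.28·π_4
Solving with the normalization constraint gives π = (0.2902, 0.2425, 0.2397, 0.2276).
So the stationary probability of Healthy is 0.2276.

0.2276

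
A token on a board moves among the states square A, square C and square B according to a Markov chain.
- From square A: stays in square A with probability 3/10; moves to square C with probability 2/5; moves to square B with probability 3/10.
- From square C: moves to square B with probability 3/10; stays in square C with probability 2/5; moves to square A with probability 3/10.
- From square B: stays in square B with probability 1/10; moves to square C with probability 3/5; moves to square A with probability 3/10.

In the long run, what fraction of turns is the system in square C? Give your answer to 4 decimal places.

Let the stationary distribution be π with π = πP and π_1 + π_2 + π_3 = 1.
π_1 = 0.3·π_1 + 0.3·π_2 + 0.3·π_3
π_2 = 0.4·π_1 + 0.4·π_2 + 0.6·π_3
Solving with the normalization constraint gives π = (0.3000, 0.4500, 0.2500).
So the stationary probability of square C is 0.4500.

0.4500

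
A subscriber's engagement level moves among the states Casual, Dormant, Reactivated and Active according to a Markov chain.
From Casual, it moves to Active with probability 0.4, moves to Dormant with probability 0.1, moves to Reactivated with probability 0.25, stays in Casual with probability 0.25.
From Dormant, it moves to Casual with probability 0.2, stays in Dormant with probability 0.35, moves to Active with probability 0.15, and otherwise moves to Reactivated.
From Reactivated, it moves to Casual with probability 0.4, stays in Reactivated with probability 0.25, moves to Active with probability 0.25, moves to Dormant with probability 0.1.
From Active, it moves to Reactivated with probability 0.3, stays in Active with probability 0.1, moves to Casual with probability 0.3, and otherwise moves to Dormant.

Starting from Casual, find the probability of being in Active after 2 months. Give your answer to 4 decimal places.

Propagate the distribution vector 2 months from Casual.
After 0 months: (1.0000, 0.0000, 0.0000, 0.0000)
After 1 month: (0.2500, 0.1000, 0.2500, 0.4000)
After 2 months: (0.3025, 0.2050, 0.2750, 0.2175)
P(in Active after 2 months) = 0.2175

0.2175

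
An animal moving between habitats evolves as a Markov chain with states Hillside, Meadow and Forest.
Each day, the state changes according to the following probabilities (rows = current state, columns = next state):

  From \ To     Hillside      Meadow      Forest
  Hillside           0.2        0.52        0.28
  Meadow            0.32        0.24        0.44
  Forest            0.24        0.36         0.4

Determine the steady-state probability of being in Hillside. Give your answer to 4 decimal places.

0.2583

Let the stationary distribution be π with π = πP and π_1 + π_2 + π_3 = 1.
π_1 = 0.2·π_1 + 0.32·π_2 + 0.24·π_3
π_2 = 0.52·π_1 + 0.24·π_2 + 0.36·π_3
Solving with the normalization constraint gives π = (0.2583, 0.3583, 0.3833).
So the stationary probability of Hillside is 0.2583.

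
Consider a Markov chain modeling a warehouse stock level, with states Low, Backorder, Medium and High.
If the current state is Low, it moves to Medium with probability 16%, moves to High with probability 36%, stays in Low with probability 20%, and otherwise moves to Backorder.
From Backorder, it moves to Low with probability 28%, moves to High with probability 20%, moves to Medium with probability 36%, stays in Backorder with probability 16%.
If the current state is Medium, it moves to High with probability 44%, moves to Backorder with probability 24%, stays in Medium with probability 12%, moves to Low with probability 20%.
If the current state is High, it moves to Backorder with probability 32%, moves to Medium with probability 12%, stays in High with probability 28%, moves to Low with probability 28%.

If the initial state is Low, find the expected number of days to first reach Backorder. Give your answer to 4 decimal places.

Let t(s) be the expected number of days to first reach Backorder from state s, with t(Backorder) = 0. Conditioning on the first day:
t(Low) = 1 + 0.2·t(Low) + 0.16·t(Medium) + 0.36·t(High)
t(Medium) = 1 + 0.2·t(Low) + 0.12·t(Medium) + 0.44·t(High)
t(High) = 1 + 0.28·t(Low) + 0.12·t(Medium) + 0.28·t(High)
Solving: t(Low) = 3.4707, t(Medium) = 3.5940, t(High) = 3.3376.
Expected days from Low to Backorder: 3.4707.

3.4707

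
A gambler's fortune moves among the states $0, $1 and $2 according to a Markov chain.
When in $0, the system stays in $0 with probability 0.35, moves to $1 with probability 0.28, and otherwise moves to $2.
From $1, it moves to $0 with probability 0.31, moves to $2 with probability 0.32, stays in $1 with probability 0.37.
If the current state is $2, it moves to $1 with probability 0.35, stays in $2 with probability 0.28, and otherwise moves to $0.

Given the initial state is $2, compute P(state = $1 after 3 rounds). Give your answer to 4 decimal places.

0.3327

Propagate the distribution vector 3 rounds from $2.
After 0 rounds: (0.0000, 0.0000, 1.0000)
After 1 round: (0.3700, 0.3500, 0.2800)
After 2 rounds: (0.3416, 0.3311, 0.3273)
After 3 rounds: (0.3433, 0.3327, 0.3240)
P(in $1 after 3 rounds) = 0.3327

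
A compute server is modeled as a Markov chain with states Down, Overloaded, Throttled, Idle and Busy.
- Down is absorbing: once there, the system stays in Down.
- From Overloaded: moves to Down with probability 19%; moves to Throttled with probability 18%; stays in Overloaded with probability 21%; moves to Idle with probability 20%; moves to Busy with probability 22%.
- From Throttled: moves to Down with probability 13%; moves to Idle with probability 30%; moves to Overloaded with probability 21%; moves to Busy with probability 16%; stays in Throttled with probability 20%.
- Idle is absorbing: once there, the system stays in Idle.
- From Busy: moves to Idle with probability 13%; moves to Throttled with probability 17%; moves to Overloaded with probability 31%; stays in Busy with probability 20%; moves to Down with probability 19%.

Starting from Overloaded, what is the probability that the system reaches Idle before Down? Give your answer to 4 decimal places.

0.5323

Let h(s) be the probability of absorption at Idle starting from transient state s. Then h(Idle) = 1 and h(Down) = 0. By first-step analysis:
h(Overloaded) = 0.19·0 + 0.21·h(Overloaded) + 0.18·h(Throttled) + 0.2·1 + 0.22·h(Busy)
h(Throttled) = 0.13·0 + 0.21·h(Overloaded) + 0.2·h(Throttled) + 0.3·1 + 0.16·h(Busy)
h(Busy) = 0.19·0 + 0.31·h(Overloaded) + 0.17·h(Throttled) + 0.13·1 + 0.2·h(Busy)
Solving: h(Overloaded) = 0.5323, h(Throttled) = 0.6146, h(Busy) = 0.4993.
Starting from Overloaded, the probability is 0.5323.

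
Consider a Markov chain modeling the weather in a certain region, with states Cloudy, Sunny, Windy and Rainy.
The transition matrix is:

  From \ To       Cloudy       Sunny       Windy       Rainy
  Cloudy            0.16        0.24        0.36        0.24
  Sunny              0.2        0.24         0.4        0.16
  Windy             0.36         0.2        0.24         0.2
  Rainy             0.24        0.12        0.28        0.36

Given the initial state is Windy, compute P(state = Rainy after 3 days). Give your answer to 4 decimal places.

Propagate the distribution vector 3 days from Windy.
After 0 days: (0.0000, 0.0000, 1.0000, 0.0000)
After 1 day: (0.3600, 0.2000, 0.2400, 0.2000)
After 2 days: (0.2320, 0.2064, 0.3232, 0.2384)
After 3 days: (0.2520, 0.1985, 0.3104, 0.2392)
P(in Rainy after 3 days) = 0.2392

0.2392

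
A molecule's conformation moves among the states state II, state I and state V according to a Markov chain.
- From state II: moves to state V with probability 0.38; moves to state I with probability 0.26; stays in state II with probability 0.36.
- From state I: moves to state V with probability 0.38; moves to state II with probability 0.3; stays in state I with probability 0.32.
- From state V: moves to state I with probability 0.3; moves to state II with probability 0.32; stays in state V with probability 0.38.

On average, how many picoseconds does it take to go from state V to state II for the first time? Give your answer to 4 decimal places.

Let t(s) be the expected number of picoseconds to first reach state II from state s, with t(state II) = 0. Conditioning on the first picosecond:
t(state I) = 1 + 0.32·t(state I) + 0.38·t(state V)
t(state V) = 1 + 0.3·t(state I) + 0.38·t(state V)
Solving: t(state I) = 3.2510, t(state V) = 3.1860.
Expected picoseconds from state V to state II: 3.1860.

3.1860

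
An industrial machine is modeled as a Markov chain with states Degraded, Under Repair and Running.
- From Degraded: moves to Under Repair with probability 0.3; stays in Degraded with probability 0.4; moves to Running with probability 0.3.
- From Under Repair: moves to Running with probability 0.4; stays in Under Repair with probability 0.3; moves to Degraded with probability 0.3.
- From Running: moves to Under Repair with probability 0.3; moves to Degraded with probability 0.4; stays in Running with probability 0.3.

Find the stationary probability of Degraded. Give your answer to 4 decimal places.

Let the stationary distribution be π with π = πP and π_1 + π_2 + π_3 = 1.
π_1 = 0.4·π_1 + 0.3·π_2 + 0.4·π_3
π_2 = 0.3·π_1 + 0.3·π_2 + 0.3·π_3
Solving with the normalization constraint gives π = (0.3700, 0.3000, 0.3300).
So the stationary probability of Degraded is 0.3700.

0.3700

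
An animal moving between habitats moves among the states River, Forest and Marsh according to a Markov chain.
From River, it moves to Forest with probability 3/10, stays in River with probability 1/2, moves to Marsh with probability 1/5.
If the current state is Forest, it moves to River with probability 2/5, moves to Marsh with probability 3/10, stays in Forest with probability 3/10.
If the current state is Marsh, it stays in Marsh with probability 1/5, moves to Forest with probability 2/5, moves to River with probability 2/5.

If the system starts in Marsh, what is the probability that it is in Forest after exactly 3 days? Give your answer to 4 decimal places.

Propagate the distribution vector 3 days from Marsh.
After 0 days: (0.0000, 0.0000, 1.0000)
After 1 day: (0.4000, 0.4000, 0.2000)
After 2 days: (0.4400, 0.3200, 0.2400)
After 3 days: (0.4440, 0.3240, 0.2320)
P(in Forest after 3 days) = 0.3240

0.3240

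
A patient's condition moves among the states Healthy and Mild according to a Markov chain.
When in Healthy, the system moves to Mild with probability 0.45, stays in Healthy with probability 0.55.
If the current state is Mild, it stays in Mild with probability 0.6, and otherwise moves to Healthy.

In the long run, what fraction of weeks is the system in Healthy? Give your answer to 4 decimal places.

Let the stationary distribution be π with π = πP and π_1 + π_2 = 1.
π_1 = 0.55·π_1 + 0.4·π_2
Solving with the normalization constraint gives π = (0.4706, 0.5294).
So the stationary probability of Healthy is 0.4706.

0.4706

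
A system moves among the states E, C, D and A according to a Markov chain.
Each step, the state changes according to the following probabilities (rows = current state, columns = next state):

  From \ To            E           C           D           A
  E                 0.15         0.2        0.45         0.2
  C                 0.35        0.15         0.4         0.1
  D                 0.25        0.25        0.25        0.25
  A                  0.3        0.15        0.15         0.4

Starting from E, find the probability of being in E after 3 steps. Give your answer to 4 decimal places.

Propagate the distribution vector 3 steps from E.
After 0 steps: (1.0000, 0.0000, 0.0000, 0.0000)
After 1 step: (0.1500, 0.2000, 0.4500, 0.2000)
After 2 steps: (0.2650, 0.2025, 0.2900, 0.2425)
After 3 steps: (0.2559, 0.1923, 0.3091, 0.2428)
P(in E after 3 steps) = 0.2559

0.2559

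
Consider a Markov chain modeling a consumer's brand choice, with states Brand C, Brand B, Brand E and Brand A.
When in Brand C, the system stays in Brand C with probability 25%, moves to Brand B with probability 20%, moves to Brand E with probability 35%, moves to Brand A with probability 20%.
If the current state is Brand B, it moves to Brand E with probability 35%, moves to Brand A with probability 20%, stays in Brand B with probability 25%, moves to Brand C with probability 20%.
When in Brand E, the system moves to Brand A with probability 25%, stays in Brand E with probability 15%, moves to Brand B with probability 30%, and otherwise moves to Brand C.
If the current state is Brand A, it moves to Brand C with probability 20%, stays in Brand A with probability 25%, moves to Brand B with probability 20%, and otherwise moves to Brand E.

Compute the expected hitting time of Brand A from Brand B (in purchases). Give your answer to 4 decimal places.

Let t(s) be the expected number of purchases to first reach Brand A from state s, with t(Brand A) = 0. Conditioning on the first purchase:
t(Brand C) = 1 + 0.25·t(Brand C) + 0.2·t(Brand B) + 0.35·t(Brand E)
t(Brand B) = 1 + 0.2·t(Brand C) + 0.25·t(Brand B) + 0.35·t(Brand E)
t(Brand E) = 1 + 0.3·t(Brand C) + 0.3·t(Brand B) + 0.15·t(Brand E)
Solving: t(Brand C) = 4.6602, t(Brand B) = 4.6602, t(Brand E) = 4.4660.
Expected purchases from Brand B to Brand A: 4.6602.

4.6602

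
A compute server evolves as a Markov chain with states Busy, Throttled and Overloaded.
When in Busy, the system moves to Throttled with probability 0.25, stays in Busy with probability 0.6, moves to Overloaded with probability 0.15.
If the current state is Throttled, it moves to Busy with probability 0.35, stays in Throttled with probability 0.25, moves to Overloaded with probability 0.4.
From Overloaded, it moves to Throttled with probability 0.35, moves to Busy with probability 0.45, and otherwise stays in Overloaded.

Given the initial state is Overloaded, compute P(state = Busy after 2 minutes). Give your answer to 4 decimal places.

0.4825

Sum over the intermediate state after 1 minute:
P = P(Overloaded→Busy)·P(Busy→Busy) + P(Overloaded→Throttled)·P(Throttled→Busy) + P(Overloaded→Overloaded)·P(Overloaded→Busy)
  = 0.45×0.6 + 0.35×0.35 + 0.2×0.45
  = 0.2700 + 0.1225 + 0.0900 = 0.4825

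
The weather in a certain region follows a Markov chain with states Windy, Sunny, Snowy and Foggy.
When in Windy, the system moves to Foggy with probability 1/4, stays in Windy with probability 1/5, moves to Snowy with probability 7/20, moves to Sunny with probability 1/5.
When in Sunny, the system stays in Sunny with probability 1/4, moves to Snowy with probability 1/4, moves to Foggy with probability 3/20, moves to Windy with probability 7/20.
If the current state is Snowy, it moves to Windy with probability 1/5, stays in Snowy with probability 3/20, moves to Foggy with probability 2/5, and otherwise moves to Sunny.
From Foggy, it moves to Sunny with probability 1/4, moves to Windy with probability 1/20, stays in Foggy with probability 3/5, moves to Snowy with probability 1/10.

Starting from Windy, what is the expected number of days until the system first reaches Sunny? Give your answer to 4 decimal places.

Let t(s) be the expected number of days to first reach Sunny from state s, with t(Sunny) = 0. Conditioning on the first day:
t(Windy) = 1 + 0.2·t(Windy) + 0.35·t(Snowy) + 0.25·t(Foggy)
t(Snowy) = 1 + 0.2·t(Windy) + 0.15·t(Snowy) + 0.4·t(Foggy)
t(Foggy) = 1 + 0.05·t(Windy) + 0.1·t(Snowy) + 0.6·t(Foggy)
Solving: t(Windy) = 4.3168, t(Snowy) = 4.1056, t(Foggy) = 4.0660.
Expected days from Windy to Sunny: 4.3168.

4.3168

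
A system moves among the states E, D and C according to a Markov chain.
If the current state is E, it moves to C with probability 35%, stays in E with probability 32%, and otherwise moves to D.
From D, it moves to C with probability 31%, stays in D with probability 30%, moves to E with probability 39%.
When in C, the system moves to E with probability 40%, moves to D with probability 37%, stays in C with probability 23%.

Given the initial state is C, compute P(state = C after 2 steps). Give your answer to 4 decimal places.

Sum over the intermediate state after 1 step:
P = P(C→E)·P(E→C) + P(C→D)·P(D→C) + P(C→C)·P(C→C)
  = 0.4×0.35 + 0.37×0.31 + 0.23×0.23
  = 0.1400 + 0.1147 + 0.0529 = 0.3076

0.3076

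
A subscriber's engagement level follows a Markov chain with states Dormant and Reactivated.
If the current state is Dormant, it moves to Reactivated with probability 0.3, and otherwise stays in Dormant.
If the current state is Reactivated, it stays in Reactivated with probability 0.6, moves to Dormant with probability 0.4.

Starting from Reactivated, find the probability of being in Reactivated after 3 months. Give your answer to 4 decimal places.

0.4440

Propagate the distribution vector 3 months from Reactivated.
After 0 months: (0.0000, 1.0000)
After 1 month: (0.4000, 0.6000)
After 2 months: (0.5200, 0.4800)
After 3 months: (0.5560, 0.4440)
P(in Reactivated after 3 months) = 0.4440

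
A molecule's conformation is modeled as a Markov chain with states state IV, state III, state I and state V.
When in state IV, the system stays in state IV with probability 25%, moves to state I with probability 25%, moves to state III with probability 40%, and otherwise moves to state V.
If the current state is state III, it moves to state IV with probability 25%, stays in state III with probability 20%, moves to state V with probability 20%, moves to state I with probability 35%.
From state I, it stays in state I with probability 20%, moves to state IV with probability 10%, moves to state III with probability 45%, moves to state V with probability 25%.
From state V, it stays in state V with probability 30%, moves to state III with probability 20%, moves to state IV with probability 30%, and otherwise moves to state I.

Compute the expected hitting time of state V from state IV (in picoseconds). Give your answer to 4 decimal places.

5.7110

Let t(s) be the expected number of picoseconds to first reach state V from state s, with t(state V) = 0. Conditioning on the first picosecond:
t(state IV) = 1 + 0.25·t(state IV) + 0.4·t(state III) + 0.25·t(state I)
t(state III) = 1 + 0.25·t(state IV) + 0.2·t(state III) + 0.35·t(state I)
t(state I) = 1 + 0.1·t(state IV) + 0.45·t(state III) + 0.2·t(state I)
Solving: t(state IV) = 5.7110, t(state III) = 5.1650, t(state I) = 4.8692.
Expected picoseconds from state IV to state V: 5.7110.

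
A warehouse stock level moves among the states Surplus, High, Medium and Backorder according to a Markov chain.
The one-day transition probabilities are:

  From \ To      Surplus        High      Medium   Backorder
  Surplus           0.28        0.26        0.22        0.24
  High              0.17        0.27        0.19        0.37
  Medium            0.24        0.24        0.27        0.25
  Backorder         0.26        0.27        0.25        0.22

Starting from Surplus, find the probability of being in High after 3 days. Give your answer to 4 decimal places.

0.2607

Propagate the distribution vector 3 days from Surplus.
After 0 days: (1.0000, 0.0000, 0.0000, 0.0000)
After 1 day: (0.2800, 0.2600, 0.2200, 0.2400)
After 2 days: (0.2378, 0.2606, 0.2304, 0.2712)
After 3 days: (0.2367, 0.2607, 0.2318, 0.2708)
P(in High after 3 days) = 0.2607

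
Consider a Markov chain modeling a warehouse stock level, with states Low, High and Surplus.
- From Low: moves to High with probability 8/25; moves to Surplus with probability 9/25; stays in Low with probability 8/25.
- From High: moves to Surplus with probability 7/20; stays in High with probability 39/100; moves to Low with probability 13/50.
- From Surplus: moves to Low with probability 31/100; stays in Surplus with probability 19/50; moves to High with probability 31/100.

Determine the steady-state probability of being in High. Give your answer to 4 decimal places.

Let the stationary distribution be π with π = πP and π_1 + π_2 + π_3 = 1.
π_1 = 0.32·π_1 + 0.26·π_2 + 0.31·π_3
π_2 = 0.32·π_1 + 0.39·π_2 + 0.31·π_3
Solving with the normalization constraint gives π = (0.2960, 0.3402, 0.3639).
So the stationary probability of High is 0.3402.

0.3402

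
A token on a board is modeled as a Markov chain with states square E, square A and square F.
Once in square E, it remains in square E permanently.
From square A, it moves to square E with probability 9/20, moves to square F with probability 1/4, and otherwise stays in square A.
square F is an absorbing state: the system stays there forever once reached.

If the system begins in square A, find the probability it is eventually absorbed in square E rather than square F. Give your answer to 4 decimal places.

0.6429

Let h(s) be the probability of absorption at square E starting from transient state s. Then h(square E) = 1 and h(square F) = 0. By first-step analysis:
h(square A) = 0.45·1 + 0.3·h(square A) + 0.25·0
Solving: h(square A) = 0.6429.
Starting from square A, the probability is 0.6429.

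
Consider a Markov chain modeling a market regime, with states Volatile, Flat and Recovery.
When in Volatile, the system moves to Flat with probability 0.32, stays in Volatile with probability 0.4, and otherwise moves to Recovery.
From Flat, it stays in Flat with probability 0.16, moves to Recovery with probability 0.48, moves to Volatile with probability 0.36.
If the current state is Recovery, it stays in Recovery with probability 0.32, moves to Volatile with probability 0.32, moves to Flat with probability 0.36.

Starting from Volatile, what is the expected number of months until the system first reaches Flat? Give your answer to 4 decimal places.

3.0151

Let t(s) be the expected number of months to first reach Flat from state s, with t(Flat) = 0. Conditioning on the first month:
t(Volatile) = 1 + 0.4·t(Volatile) + 0.28·t(Recovery)
t(Recovery) = 1 + 0.32·t(Volatile) + 0.32·t(Recovery)
Solving: t(Volatile) = 3.0151, t(Recovery) = 2.8894.
Expected months from Volatile to Flat: 3.0151.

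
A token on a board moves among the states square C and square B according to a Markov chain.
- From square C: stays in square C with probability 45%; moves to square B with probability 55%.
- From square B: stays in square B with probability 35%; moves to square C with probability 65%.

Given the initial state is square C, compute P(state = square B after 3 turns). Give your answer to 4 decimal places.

0.4620

Propagate the distribution vector 3 turns from square C.
After 0 turns: (1.0000, 0.0000)
After 1 turn: (0.4500, 0.5500)
After 2 turns: (0.5600, 0.4400)
After 3 turns: (0.5380, 0.4620)
P(in square B after 3 turns) = 0.4620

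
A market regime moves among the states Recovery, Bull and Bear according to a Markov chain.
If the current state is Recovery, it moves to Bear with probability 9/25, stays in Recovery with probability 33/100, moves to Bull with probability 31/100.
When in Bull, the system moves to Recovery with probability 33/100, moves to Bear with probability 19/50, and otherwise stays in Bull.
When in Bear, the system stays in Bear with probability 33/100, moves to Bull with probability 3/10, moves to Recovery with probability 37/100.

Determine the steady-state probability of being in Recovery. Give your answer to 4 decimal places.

0.3442

Let the stationary distribution be π with π = πP and π_1 + π_2 + π_3 = 1.
π_1 = 0.33·π_1 + 0.33·π_2 + 0.37·π_3
π_2 = 0.31·π_1 + 0.29·π_2 + 0.3·π_3
Solving with the normalization constraint gives π = (0.3442, 0.3004, 0.3553).
So the stationary probability of Recovery is 0.3442.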